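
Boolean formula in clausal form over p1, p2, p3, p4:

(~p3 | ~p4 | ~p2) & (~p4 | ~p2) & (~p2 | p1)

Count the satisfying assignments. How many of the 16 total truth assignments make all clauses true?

Case analysis on p2 and p4:
  p2=T, p4=T: a clause becomes empty — 0.
  p2=T, p4=F: remaining (p1,p3) ∈ {(T,F); (T,T)} — 2.
  p2=F, p4=T: remaining (p1,p3) ∈ {(F,F); (F,T); (T,F); (T,T)} — 4.
  p2=F, p4=F: remaining (p1,p3) ∈ {(F,F); (F,T); (T,F); (T,T)} — 4.
Total: 0 + 2 + 4 + 4 = 10.

10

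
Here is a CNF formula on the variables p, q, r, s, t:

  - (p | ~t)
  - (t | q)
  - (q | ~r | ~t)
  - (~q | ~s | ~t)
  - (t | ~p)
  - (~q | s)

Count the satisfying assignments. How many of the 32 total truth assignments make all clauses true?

4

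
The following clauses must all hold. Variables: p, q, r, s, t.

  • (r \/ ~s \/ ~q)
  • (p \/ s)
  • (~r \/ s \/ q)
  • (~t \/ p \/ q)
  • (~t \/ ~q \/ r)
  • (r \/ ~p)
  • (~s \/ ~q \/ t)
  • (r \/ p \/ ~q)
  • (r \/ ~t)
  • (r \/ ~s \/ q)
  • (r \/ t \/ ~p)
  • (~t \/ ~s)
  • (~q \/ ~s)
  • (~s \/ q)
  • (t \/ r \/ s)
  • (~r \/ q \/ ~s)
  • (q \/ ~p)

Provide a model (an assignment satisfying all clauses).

p = T  q = T  r = T  s = F  t = F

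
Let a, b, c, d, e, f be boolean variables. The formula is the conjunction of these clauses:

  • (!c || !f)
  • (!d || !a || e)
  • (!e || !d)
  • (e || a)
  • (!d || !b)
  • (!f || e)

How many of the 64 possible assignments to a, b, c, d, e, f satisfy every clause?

16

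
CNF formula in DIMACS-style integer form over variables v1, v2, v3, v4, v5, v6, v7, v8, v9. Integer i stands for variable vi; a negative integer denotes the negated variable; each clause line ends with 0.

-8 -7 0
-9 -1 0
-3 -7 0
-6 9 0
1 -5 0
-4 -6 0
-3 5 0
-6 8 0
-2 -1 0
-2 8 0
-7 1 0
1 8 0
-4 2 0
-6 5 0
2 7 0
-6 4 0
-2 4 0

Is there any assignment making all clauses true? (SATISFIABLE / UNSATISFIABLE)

SATISFIABLE

Pure literal: v3 appears only negated; assign v3 = False.
v6 occurs only negated in the remaining clauses — set v6 = False.
Branch on v1: take v1 = False.
  then v5 is forced to False.
  then v7 is forced to False.
  then v8 is forced to True.
  then v2 is forced to True.
  then v4 is forced to True.
v9 is now unconstrained; take v9 = False.
Every clause has at least one true literal under this assignment.
So v1=False  v2=True  v3=False  v4=True  v5=False  v6=False  v7=False  v8=True  v9=False is a satisfying assignment.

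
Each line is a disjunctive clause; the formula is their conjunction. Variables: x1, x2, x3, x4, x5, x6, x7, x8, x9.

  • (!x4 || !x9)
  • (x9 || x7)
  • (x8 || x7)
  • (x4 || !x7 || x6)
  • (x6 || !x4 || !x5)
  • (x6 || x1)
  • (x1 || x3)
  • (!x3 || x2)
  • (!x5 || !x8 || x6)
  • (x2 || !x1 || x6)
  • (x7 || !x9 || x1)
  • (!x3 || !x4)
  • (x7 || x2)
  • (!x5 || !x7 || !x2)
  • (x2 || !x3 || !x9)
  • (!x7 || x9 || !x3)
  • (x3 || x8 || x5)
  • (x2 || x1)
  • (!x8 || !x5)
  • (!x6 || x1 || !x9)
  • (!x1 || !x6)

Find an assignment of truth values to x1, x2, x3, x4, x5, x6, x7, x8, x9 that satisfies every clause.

x1=T, x2=T, x3=F, x4=F, x5=F, x6=F, x7=F, x8=T, x9=T

Set x1 = True and propagate.
  then x6 is forced to False.
  then x2 is forced to True.
Try x3 = False.
The remaining clauses are satisfied by x4 = False, x5 = False, x7 = False, x8 = True, x9 = True.
Every clause has at least one true literal under this assignment.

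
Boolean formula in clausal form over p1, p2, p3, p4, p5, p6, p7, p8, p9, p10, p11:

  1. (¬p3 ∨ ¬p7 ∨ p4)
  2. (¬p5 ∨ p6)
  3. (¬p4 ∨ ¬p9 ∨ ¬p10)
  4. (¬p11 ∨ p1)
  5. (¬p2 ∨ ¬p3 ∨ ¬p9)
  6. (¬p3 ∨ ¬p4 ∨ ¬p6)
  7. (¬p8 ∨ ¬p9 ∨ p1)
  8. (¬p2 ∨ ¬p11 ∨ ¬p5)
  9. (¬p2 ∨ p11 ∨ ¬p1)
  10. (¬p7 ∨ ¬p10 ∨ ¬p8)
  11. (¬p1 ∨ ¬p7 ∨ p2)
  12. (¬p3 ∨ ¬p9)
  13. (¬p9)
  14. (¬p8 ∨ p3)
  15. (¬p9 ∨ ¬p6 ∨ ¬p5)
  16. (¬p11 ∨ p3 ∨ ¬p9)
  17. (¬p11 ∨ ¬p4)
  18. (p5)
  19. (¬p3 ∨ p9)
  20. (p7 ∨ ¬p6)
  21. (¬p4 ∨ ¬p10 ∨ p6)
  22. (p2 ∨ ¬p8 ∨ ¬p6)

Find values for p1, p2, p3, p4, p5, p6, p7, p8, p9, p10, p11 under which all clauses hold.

(¬p9) is a unit clause, so p9 = False.
(p5) is a unit clause, so p5 = True.
(p6) is a unit clause, so p6 = True.
Unit propagation: (¬p3) forces p3 = False.
The clause (¬p8) is unit: p8 must be False.
(p7) is a unit clause, so p7 = True.
Branch on p1: take p1 = False.
  then p11 is forced to False.
p2, p4, p10 are now unconstrained; take p2 = True, p4 = True, p10 = False.

p1 = F, p2 = T, p3 = F, p4 = T, p5 = T, p6 = T, p7 = T, p8 = F, p9 = F, p10 = F, p11 = F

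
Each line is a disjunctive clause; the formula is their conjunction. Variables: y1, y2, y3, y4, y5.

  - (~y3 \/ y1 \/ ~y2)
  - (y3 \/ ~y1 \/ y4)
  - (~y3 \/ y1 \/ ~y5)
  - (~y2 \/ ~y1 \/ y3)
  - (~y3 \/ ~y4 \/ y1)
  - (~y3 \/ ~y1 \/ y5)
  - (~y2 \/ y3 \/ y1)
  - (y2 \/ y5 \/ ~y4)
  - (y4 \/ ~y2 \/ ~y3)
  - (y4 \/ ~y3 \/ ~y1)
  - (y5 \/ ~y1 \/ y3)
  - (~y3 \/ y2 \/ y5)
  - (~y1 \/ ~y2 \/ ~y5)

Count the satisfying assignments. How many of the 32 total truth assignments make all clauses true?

5

The models are:
  y1=0 y2=0 y3=0 y4=0 y5=0
  y1=0 y2=0 y3=0 y4=0 y5=1
  y1=0 y2=0 y3=0 y4=1 y5=1
  y1=1 y2=0 y3=0 y4=1 y5=1
  y1=1 y2=0 y3=1 y4=1 y5=1
That's 5 in total.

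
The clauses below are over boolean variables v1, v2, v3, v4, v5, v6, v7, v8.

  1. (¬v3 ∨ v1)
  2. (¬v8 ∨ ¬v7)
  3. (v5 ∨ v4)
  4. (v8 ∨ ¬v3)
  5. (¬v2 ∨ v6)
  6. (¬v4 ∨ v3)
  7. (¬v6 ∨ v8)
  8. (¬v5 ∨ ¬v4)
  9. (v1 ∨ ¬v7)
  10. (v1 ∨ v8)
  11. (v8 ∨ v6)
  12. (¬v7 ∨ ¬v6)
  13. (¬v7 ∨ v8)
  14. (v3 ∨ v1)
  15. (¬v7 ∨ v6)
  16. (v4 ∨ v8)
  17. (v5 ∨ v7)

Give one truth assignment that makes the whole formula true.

v1=1, v2=0, v3=0, v4=0, v5=1, v6=1, v7=0, v8=1

Pure literal: v1 appears only positively; assign v1 = True.
v2 occurs only negated in the remaining clauses — set v2 = False.
Branch on v3: take v3 = False.
  then v4 is forced to False.
  then v5 is forced to True.
  then v8 is forced to True.
  then v7 is forced to False.
v6 is now unconstrained; take v6 = True.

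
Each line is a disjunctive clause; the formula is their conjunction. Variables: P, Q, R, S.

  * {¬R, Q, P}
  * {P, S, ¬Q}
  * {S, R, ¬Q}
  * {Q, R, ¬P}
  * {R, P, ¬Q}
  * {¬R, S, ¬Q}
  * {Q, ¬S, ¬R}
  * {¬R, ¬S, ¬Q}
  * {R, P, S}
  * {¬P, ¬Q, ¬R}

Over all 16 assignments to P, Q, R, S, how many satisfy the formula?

The models are:
  P=F Q=F R=F S=T
  P=T Q=F R=T S=F
  P=T Q=T R=F S=T
Count: 3.

3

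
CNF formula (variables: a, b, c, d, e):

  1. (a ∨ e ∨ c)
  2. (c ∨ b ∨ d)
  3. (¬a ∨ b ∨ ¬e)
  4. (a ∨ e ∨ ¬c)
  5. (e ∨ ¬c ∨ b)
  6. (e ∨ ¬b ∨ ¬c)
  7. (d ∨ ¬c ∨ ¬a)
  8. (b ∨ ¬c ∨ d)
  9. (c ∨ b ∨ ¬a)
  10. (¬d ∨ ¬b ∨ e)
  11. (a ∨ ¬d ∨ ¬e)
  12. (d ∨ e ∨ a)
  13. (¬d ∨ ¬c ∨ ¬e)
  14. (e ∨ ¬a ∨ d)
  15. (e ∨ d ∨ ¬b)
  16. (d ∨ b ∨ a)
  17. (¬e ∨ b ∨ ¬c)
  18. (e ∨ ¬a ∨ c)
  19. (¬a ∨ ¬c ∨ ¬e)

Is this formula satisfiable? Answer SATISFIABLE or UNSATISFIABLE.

Branch on a: take a = True.
The remaining clauses are satisfied by b = True, c = False, d = False, e = True.
Every clause has at least one true literal under this assignment.
So a=True, b=True, c=False, d=False, e=True is a satisfying assignment.

SATISFIABLE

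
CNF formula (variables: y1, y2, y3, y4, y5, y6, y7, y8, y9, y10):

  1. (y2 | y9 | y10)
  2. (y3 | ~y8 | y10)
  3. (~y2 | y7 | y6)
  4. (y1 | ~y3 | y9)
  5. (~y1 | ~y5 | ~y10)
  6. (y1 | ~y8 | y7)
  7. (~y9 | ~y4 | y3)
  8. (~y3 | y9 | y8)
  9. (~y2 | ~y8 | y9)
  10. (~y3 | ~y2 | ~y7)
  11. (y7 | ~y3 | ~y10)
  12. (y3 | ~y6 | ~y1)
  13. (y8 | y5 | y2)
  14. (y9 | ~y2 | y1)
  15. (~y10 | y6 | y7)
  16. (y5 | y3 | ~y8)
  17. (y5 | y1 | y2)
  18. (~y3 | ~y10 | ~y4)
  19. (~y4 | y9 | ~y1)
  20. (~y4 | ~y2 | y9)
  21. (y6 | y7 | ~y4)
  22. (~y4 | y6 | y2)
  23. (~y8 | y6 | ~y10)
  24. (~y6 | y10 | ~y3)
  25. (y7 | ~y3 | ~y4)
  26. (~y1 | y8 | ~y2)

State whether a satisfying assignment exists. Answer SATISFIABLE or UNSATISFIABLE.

SATISFIABLE

y4 occurs only negated in the remaining clauses — set y4 = False.
Set y1 = True and propagate.
Branch on y2: take y2 = False.
For the remaining variables, y3 = True, y5 = True, y6 = False, y7 = True, y8 = False, y9 = True, y10 = False works.
So y1=T  y2=F  y3=T  y4=F  y5=T  y6=F  y7=T  y8=F  y9=T  y10=F is a satisfying assignment.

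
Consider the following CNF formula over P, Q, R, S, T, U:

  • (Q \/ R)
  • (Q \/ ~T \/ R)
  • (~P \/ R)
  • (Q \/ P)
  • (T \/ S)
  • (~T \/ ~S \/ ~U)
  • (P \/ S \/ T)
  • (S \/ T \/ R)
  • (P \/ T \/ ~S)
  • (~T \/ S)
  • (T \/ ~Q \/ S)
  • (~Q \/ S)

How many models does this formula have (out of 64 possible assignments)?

8

Split on S, then T.
  S=1, T=1: remaining (P,Q,R,U) ∈ {(0,1,0,0); (0,1,1,0); (1,0,1,0); (1,1,1,0)} — 4.
  S=1, T=0: remaining (P,Q,R,U) ∈ {(1,0,1,0); (1,0,1,1); (1,1,1,0); (1,1,1,1)} — 4.
  S=0, T=1: a clause becomes empty — 0.
  S=0, T=0: a clause becomes empty — 0.
Total: 4 + 4 + 0 + 0 = 8.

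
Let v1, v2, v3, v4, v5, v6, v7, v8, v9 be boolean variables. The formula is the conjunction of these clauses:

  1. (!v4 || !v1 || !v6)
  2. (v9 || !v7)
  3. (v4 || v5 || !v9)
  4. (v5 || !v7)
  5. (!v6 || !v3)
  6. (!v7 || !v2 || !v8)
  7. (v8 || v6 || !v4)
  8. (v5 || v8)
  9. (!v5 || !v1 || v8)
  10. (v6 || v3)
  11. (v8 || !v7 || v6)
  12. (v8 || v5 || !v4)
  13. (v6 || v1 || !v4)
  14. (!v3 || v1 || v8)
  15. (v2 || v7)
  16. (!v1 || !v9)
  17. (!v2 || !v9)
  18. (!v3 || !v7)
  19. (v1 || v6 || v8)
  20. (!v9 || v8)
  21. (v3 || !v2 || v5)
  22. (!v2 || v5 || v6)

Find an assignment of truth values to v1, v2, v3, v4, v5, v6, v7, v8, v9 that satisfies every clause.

v1=F, v2=F, v3=F, v4=T, v5=T, v6=T, v7=T, v8=T, v9=T

Set v1 = False and propagate.
The remaining clauses are satisfied by v2 = False, v3 = False, v4 = True, v5 = True, v6 = True, v7 = True, v8 = True, v9 = True.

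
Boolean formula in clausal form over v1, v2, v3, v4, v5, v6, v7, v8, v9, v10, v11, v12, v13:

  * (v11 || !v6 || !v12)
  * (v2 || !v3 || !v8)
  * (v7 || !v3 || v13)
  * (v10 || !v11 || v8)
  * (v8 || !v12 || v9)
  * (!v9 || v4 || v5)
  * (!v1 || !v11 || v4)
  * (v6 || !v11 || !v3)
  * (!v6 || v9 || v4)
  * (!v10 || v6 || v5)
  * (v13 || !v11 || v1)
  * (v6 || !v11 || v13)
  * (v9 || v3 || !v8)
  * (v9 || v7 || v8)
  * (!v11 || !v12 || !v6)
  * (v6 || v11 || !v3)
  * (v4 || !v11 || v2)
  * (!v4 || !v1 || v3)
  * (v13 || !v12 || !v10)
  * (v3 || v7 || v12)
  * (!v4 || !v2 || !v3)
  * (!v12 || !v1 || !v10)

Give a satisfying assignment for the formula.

v1=F, v2=F, v3=F, v4=T, v5=T, v6=T, v7=T, v8=F, v9=T, v10=T, v11=F, v12=F, v13=T

Pure literal: v5 appears only positively; assign v5 = True.
v7 occurs only positively in the remaining clauses — set v7 = True.
Set v1 = False and propagate.
Set v2 = False and propagate.
For the remaining variables, v3 = False, v4 = True, v6 = True, v8 = False, v9 = True, v10 = True, v11 = False, v12 = False, v13 = True works.
Every clause has at least one true literal under this assignment.
Check each clause:
  1. (v11 || !v6 || !v12) — !v12 is true.
  2. (!v8 || !v3 || v2) — !v8 is true.
  3. (v7 || !v3 || v13) — !v3 is true.
  4. (v10 || !v11 || v8) — v10 is true.
  5. (!v12 || v8 || v9) — v9 is true.
  6. (v4 || v5 || !v9) — v4 is true.
  7. (v4 || !v11 || !v1) — v4 is true.
  8. (!v11 || v6 || !v3) — !v3 is true.
  9. (v4 || v9 || !v6) — v9 is true.
  10. (v5 || !v10 || v6) — v5 is true.
  11. (v13 || !v11 || v1) — !v11 is true.
  12. (v13 || v6 || !v11) — !v11 is true.
  13. (v9 || !v8 || v3) — !v8 is true.
  14. (v9 || v8 || v7) — v9 is true.
  15. (!v11 || !v12 || !v6) — !v12 is true.
  16. (!v3 || v11 || v6) — !v3 is true.
  17. (!v11 || v4 || v2) — v4 is true.
  18. (v3 || !v4 || !v1) — !v1 is true.
  19. (!v12 || !v10 || v13) — !v12 is true.
  20. (v7 || v12 || v3) — v7 is true.
  21. (!v3 || !v2 || !v4) — !v3 is true.
  22. (!v1 || !v12 || !v10) — !v12 is true.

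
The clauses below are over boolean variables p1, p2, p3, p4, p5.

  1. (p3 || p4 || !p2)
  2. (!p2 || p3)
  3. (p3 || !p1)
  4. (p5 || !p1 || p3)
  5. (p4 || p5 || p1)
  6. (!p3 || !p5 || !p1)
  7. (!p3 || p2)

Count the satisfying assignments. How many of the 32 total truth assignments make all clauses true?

8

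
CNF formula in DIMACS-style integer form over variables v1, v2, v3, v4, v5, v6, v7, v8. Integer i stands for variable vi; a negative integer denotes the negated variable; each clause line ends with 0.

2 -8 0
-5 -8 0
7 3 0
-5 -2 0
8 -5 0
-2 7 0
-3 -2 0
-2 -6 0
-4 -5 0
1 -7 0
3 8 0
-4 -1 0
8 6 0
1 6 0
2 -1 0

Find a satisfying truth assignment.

v4 occurs only negated in the remaining clauses — set v4 = False.
Pure literal: v5 appears only negated; assign v5 = False.
Try v1 = True.
  then v2 is forced to True.
  then v7 is forced to True.
  then v3 is forced to False.
  then v6 is forced to False.
  then v8 is forced to True.

v1=1, v2=1, v3=0, v4=0, v5=0, v6=0, v7=1, v8=1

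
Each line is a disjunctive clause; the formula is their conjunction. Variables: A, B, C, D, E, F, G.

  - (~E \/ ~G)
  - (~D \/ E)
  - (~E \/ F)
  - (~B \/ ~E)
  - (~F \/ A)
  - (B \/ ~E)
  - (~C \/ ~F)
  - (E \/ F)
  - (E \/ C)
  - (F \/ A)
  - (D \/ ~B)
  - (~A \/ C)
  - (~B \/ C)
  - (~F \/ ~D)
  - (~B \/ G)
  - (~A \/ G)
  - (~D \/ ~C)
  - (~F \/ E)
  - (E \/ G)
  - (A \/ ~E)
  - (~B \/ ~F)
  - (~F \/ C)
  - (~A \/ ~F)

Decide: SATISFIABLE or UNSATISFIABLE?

E = True:
  propagation gives G=False, F=True, B=False; an empty clause results — contradiction.
E = False:
  propagation gives D=False, F=True; an empty clause results — contradiction.
Every branch closes, so no satisfying assignment exists.

UNSATISFIABLE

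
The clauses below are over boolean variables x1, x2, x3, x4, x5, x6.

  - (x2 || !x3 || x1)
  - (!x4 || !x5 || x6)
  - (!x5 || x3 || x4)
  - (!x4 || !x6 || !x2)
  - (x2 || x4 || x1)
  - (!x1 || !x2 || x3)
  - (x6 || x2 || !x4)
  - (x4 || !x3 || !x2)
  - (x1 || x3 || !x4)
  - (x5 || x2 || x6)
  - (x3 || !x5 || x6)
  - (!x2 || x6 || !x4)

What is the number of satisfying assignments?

Split on x2, then x4.
  x2=T, x4=T: a clause becomes empty — 0.
  x2=T, x4=F: remaining (x1,x3,x5,x6) ∈ {(F,F,F,F); (F,F,F,T)} — 2.
  x2=F, x4=T: remaining (x1,x3,x5,x6) ∈ {(T,F,F,T); (T,F,T,T); (T,T,F,T); (T,T,T,T)} — 4.
  x2=F, x4=F: remaining (x1,x3,x5,x6) ∈ {(T,F,F,T); (T,T,F,T); (T,T,T,F); (T,T,T,T)} — 4.
Total: 0 + 2 + 4 + 4 = 10.

10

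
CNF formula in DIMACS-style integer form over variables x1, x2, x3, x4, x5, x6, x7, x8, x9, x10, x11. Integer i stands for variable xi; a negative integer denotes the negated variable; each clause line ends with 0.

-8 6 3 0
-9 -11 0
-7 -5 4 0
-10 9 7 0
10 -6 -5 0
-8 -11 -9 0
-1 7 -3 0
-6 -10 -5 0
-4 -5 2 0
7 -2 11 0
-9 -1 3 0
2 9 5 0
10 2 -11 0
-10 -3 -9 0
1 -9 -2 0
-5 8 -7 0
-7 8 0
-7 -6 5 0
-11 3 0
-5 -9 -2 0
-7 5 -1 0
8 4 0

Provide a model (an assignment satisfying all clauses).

Set x1 = False and propagate.
Try x2 = False.
Set x3 = False and propagate.
  then x11 is forced to False.
The remaining clauses are satisfied by x4 = True, x5 = False, x6 = False, x7 = False, x8 = False, x9 = True, x10 = False.

x1=False, x2=False, x3=False, x4=True, x5=False, x6=False, x7=False, x8=False, x9=True, x10=False, x11=False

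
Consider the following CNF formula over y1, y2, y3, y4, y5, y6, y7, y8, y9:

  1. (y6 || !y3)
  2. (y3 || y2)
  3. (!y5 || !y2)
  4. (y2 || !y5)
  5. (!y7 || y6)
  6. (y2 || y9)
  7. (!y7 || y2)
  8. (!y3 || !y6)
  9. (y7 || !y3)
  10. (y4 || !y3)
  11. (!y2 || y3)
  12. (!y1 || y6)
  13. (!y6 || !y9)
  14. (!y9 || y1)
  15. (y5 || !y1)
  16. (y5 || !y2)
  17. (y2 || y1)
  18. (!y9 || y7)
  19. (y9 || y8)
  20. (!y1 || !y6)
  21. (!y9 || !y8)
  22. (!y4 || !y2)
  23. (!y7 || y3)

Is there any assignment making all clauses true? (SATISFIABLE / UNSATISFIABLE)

y2 = True:
  propagation gives y5=False; an empty clause results — contradiction.
y2 = False:
  propagation gives y3=True, y6=True; an empty clause results — contradiction.
Every branch closes, so no satisfying assignment exists.

UNSATISFIABLE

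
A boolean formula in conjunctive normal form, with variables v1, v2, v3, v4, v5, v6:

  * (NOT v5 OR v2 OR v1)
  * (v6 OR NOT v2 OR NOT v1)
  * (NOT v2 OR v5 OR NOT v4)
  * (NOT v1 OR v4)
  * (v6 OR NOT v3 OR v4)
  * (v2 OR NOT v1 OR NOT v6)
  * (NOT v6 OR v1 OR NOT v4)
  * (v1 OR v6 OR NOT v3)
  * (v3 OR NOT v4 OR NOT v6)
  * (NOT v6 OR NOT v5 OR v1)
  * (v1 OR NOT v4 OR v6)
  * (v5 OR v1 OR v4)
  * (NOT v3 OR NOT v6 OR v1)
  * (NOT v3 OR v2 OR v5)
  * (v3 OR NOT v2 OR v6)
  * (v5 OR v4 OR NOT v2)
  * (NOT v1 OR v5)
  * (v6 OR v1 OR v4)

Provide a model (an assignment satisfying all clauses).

v1 = T, v2 = T, v3 = T, v4 = T, v5 = T, v6 = T

Set v1 = True and propagate.
  then v4 is forced to True.
  then v5 is forced to True.
Branch on v2: take v2 = True.
  then v6 is forced to True.
  then v3 is forced to True.
Check each clause:
  1. (NOT v5 OR v2 OR v1) — v1 is true.
  2. (NOT v2 OR NOT v1 OR v6) — v6 is true.
  3. (NOT v2 OR NOT v4 OR v5) — v5 is true.
  4. (v4 OR NOT v1) — v4 is true.
  5. (v6 OR NOT v3 OR v4) — v4 is true.
  6. (NOT v6 OR NOT v1 OR v2) — v2 is true.
  7. (v1 OR NOT v6 OR NOT v4) — v1 is true.
  8. (v1 OR v6 OR NOT v3) — v1 is true.
  9. (NOT v6 OR v3 OR NOT v4) — v3 is true.
  10. (NOT v6 OR NOT v5 OR v1) — v1 is true.
  11. (v6 OR NOT v4 OR v1) — v1 is true.
  12. (v4 OR v5 OR v1) — v1 is true.
  13. (v1 OR NOT v3 OR NOT v6) — v1 is true.
  14. (NOT v3 OR v2 OR v5) — v2 is true.
  15. (NOT v2 OR v6 OR v3) — v3 is true.
  16. (v5 OR v4 OR NOT v2) — v4 is true.
  17. (v5 OR NOT v1) — v5 is true.
  18. (v6 OR v1 OR v4) — v1 is true.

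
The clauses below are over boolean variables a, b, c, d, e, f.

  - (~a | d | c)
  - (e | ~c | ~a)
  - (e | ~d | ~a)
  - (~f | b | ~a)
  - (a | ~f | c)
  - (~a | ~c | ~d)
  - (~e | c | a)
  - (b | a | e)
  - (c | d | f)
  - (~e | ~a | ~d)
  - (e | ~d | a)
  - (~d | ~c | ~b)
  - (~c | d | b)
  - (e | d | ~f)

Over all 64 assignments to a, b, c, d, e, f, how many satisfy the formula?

7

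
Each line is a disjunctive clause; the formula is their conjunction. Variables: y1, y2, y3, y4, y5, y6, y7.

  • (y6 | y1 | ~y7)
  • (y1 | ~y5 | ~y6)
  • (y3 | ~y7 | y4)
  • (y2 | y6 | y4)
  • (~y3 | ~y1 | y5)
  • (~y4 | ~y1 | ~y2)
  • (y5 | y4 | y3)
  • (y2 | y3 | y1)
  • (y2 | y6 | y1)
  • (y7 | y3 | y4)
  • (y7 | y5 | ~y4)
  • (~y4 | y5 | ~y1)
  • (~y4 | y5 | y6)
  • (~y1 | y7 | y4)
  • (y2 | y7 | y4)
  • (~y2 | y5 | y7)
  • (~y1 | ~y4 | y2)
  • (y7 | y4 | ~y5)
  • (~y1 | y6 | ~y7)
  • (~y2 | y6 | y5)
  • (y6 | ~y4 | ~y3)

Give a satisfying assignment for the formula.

y1=F, y2=T, y3=T, y4=F, y5=F, y6=T, y7=T

Check each clause:
  1. (~y7 | y6 | y1) — y6 is true.
  2. (~y6 | ~y5 | y1) — ~y5 is true.
  3. (y4 | y3 | ~y7) — y3 is true.
  4. (y2 | y6 | y4) — y2 is true.
  5. (~y1 | ~y3 | y5) — ~y1 is true.
  6. (~y1 | ~y2 | ~y4) — ~y4 is true.
  7. (y3 | y5 | y4) — y3 is true.
  8. (y2 | y3 | y1) — y2 is true.
  9. (y6 | y2 | y1) — y2 is true.
  10. (y7 | y4 | y3) — y3 is true.
  11. (y7 | ~y4 | y5) — ~y4 is true.
  12. (~y1 | ~y4 | y5) — ~y4 is true.
  13. (y6 | y5 | ~y4) — ~y4 is true.
  14. (~y1 | y7 | y4) — ~y1 is true.
  15. (y4 | y7 | y2) — y2 is true.
  16. (y5 | y7 | ~y2) — y7 is true.
  17. (~y4 | ~y1 | y2) — y2 is true.
  18. (y4 | ~y5 | y7) — ~y5 is true.
  19. (y6 | ~y1 | ~y7) — ~y1 is true.
  20. (y5 | ~y2 | y6) — y6 is true.
  21. (y6 | ~y4 | ~y3) — ~y4 is true.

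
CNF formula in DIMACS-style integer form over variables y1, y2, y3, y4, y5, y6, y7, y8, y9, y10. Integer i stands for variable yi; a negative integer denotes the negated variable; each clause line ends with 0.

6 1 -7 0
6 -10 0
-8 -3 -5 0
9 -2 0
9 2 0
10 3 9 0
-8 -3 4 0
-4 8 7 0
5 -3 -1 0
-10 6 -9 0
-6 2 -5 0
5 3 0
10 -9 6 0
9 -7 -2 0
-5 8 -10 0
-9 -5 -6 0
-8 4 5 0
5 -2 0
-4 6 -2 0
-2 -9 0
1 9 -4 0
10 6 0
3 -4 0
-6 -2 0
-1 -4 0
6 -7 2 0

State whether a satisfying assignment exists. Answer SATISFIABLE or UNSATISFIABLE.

SATISFIABLE

Try y1 = False.
Set y2 = False and propagate.
  then y9 is forced to True.
Try y3 = True.
For the remaining variables, y4 = False, y5 = False, y6 = True, y7 = False, y8 = False, y10 = False works.
So y1 = 0, y2 = 0, y3 = 1, y4 = 0, y5 = 0, y6 = 1, y7 = 0, y8 = 0, y9 = 1, y10 = 0 is a satisfying assignment.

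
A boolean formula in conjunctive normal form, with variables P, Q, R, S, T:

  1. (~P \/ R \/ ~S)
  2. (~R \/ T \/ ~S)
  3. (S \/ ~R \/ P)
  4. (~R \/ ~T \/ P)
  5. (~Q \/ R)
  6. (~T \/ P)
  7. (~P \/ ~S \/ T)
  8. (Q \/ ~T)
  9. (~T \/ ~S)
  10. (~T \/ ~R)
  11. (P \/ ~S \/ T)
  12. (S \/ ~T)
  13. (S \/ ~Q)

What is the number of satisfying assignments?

Satisfying assignments:
  P=0 Q=0 R=0 S=0 T=0
  P=1 Q=0 R=0 S=0 T=0
  P=1 Q=0 R=1 S=0 T=0
Count: 3.

3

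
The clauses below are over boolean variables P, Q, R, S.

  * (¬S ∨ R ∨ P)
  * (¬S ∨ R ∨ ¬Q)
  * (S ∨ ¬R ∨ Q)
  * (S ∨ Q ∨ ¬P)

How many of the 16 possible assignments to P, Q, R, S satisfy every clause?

10

Split on S, then Q.
  S=1, Q=1: remaining (P,R) ∈ {(0,1); (1,1)} — 2.
  S=1, Q=0: remaining (P,R) ∈ {(0,1); (1,0); (1,1)} — 3.
  S=0, Q=1: remaining (P,R) ∈ {(0,0); (0,1); (1,0); (1,1)} — 4.
  S=0, Q=0: remaining (P,R) ∈ {(0,0)} — 1.
Total: 2 + 3 + 4 + 1 = 10.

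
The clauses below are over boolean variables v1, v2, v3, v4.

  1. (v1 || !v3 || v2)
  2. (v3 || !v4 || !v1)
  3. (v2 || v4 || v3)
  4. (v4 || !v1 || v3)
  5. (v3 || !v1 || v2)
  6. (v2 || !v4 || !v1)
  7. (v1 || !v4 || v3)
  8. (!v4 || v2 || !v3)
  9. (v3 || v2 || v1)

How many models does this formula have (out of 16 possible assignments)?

6

Satisfying assignments:
  v1=0 v2=1 v3=0 v4=0
  v1=0 v2=1 v3=1 v4=0
  v1=0 v2=1 v3=1 v4=1
  v1=1 v2=0 v3=1 v4=0
  v1=1 v2=1 v3=1 v4=0
  v1=1 v2=1 v3=1 v4=1
That's 6 in total.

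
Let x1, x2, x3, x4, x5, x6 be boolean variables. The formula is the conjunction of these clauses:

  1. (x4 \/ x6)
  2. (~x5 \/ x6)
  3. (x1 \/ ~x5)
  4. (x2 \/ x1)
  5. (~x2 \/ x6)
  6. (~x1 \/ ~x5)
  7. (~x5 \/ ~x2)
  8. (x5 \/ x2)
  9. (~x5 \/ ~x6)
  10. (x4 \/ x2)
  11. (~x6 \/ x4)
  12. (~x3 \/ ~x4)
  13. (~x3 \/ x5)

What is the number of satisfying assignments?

2

The models are:
  x1=0 x2=1 x3=0 x4=1 x5=0 x6=1
  x1=1 x2=1 x3=0 x4=1 x5=0 x6=1
That's 2 in total.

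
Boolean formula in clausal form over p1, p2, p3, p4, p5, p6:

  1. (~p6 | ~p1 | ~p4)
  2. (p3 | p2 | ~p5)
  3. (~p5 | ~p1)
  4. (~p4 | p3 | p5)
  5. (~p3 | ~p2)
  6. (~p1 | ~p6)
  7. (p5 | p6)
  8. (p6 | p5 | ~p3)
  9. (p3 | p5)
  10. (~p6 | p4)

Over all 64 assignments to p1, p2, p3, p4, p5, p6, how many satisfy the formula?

Satisfying assignments:
  p1=0 p2=0 p3=1 p4=0 p5=1 p6=0
  p1=0 p2=0 p3=1 p4=1 p5=0 p6=1
  p1=0 p2=0 p3=1 p4=1 p5=1 p6=0
  p1=0 p2=0 p3=1 p4=1 p5=1 p6=1
  p1=0 p2=1 p3=0 p4=0 p5=1 p6=0
  p1=0 p2=1 p3=0 p4=1 p5=1 p6=0
  p1=0 p2=1 p3=0 p4=1 p5=1 p6=1
That's 7 in total.

7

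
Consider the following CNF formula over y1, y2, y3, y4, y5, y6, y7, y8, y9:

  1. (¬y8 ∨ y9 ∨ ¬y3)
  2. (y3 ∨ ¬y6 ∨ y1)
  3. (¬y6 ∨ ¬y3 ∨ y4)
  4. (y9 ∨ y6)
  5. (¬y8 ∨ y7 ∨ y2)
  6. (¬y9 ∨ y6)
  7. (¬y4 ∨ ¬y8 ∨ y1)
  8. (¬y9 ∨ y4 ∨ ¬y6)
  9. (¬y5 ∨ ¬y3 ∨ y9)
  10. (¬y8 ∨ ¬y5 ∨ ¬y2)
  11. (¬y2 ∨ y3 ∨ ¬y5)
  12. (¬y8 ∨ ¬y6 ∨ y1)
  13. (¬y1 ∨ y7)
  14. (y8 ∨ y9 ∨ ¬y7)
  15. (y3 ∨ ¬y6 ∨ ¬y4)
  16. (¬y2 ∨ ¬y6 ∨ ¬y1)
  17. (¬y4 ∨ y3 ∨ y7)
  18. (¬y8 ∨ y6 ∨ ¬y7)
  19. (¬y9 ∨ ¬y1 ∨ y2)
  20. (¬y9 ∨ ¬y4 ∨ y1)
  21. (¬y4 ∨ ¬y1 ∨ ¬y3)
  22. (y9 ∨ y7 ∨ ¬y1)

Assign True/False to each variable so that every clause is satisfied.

y1=0  y2=0  y3=1  y4=1  y5=0  y6=1  y7=0  y8=0  y9=0

y5 occurs only negated in the remaining clauses — set y5 = False.
Set y1 = False and propagate.
Set y2 = False and propagate.
Set y3 = True and propagate.
For the remaining variables, y4 = True, y6 = True, y7 = False, y8 = False, y9 = False works.
Every clause has at least one true literal under this assignment.
Check each clause:
  1. (y9 ∨ ¬y3 ∨ ¬y8) — ¬y8 is true.
  2. (y1 ∨ y3 ∨ ¬y6) — y3 is true.
  3. (¬y3 ∨ y4 ∨ ¬y6) — y4 is true.
  4. (y9 ∨ y6) — y6 is true.
  5. (¬y8 ∨ y7 ∨ y2) — ¬y8 is true.
  6. (¬y9 ∨ y6) — y6 is true.
  7. (¬y8 ∨ y1 ∨ ¬y4) — ¬y8 is true.
  8. (¬y6 ∨ ¬y9 ∨ y4) — y4 is true.
  9. (¬y5 ∨ y9 ∨ ¬y3) — ¬y5 is true.
  10. (¬y2 ∨ ¬y5 ∨ ¬y8) — ¬y8 is true.
  11. (¬y5 ∨ y3 ∨ ¬y2) — y3 is true.
  12. (¬y8 ∨ y1 ∨ ¬y6) — ¬y8 is true.
  13. (¬y1 ∨ y7) — ¬y1 is true.
  14. (y8 ∨ y9 ∨ ¬y7) — ¬y7 is true.
  15. (y3 ∨ ¬y6 ∨ ¬y4) — y3 is true.
  16. (¬y2 ∨ ¬y6 ∨ ¬y1) — ¬y1 is true.
  17. (y7 ∨ y3 ∨ ¬y4) — y3 is true.
  18. (y6 ∨ ¬y8 ∨ ¬y7) — ¬y8 is true.
  19. (¬y9 ∨ y2 ∨ ¬y1) — ¬y1 is true.
  20. (¬y9 ∨ ¬y4 ∨ y1) — ¬y9 is true.
  21. (¬y4 ∨ ¬y1 ∨ ¬y3) — ¬y1 is true.
  22. (y9 ∨ y7 ∨ ¬y1) — ¬y1 is true.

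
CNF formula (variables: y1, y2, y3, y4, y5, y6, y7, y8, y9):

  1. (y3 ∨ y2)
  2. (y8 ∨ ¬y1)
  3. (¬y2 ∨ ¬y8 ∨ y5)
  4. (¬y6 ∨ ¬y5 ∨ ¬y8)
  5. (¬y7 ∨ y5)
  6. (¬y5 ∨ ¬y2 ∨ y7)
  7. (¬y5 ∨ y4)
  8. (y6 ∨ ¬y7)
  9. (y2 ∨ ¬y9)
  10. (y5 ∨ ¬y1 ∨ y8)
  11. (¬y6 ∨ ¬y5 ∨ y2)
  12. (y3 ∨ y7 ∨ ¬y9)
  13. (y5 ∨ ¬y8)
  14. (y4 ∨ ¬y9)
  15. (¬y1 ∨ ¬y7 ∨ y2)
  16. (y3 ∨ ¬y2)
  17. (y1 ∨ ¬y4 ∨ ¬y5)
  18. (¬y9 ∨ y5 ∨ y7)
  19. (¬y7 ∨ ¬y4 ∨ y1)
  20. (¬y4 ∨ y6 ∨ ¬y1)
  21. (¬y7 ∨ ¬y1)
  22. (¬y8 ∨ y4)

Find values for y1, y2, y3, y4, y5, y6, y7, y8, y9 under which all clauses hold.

Pure literal: y3 appears only positively; assign y3 = True.
y9 occurs only negated in the remaining clauses — set y9 = False.
Branch on y1: take y1 = False.
Try y2 = False.
For the remaining variables, y4 = True, y5 = False, y6 = False, y7 = False, y8 = False works.
Every clause has at least one true literal under this assignment.

y1=False  y2=False  y3=True  y4=True  y5=False  y6=False  y7=False  y8=False  y9=False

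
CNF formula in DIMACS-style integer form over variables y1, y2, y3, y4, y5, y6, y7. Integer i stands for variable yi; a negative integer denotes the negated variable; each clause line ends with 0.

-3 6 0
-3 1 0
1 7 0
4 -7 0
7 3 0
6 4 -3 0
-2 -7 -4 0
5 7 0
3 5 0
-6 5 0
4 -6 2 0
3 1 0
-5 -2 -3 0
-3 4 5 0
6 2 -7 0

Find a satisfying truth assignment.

y1 = True  y2 = False  y3 = True  y4 = True  y5 = True  y6 = True  y7 = True

y1 occurs only positively in the remaining clauses — set y1 = True.
Branch on y2: take y2 = False.
Branch on y3: take y3 = True.
  then y6 is forced to True.
  then y5 is forced to True.
  then y4 is forced to True.
y7 is now unconstrained; take y7 = True.
Check each clause:
  1. (y6 \/ ~y3) — y6 is true.
  2. (y1 \/ ~y3) — y1 is true.
  3. (y1 \/ y7) — y1 is true.
  4. (~y7 \/ y4) — y4 is true.
  5. (y7 \/ y3) — y3 is true.
  6. (y4 \/ y6 \/ ~y3) — y4 is true.
  7. (~y7 \/ ~y2 \/ ~y4) — ~y2 is true.
  8. (y7 \/ y5) — y5 is true.
  9. (y3 \/ y5) — y3 is true.
  10. (y5 \/ ~y6) — y5 is true.
  11. (y4 \/ y2 \/ ~y6) — y4 is true.
  12. (y1 \/ y3) — y1 is true.
  13. (~y2 \/ ~y3 \/ ~y5) — ~y2 is true.
  14. (y4 \/ ~y3 \/ y5) — y5 is true.
  15. (y2 \/ ~y7 \/ y6) — y6 is true.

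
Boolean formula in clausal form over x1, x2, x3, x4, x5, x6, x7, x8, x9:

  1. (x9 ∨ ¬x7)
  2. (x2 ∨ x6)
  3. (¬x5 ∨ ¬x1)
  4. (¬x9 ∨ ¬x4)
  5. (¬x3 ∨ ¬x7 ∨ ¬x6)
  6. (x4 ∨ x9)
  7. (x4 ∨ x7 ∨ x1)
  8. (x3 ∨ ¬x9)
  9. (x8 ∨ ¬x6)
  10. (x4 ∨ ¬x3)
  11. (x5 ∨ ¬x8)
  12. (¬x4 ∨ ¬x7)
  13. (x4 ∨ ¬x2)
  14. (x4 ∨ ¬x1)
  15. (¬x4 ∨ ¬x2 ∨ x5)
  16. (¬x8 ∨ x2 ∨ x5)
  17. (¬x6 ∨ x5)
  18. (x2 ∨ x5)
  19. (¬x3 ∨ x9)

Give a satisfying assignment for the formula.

Try x1 = False.
Branch on x2: take x2 = True.
  then x4 is forced to True.
  then x9 is forced to False.
  then x7 is forced to False.
  then x5 is forced to True.
  then x3 is forced to False.
For the remaining variables, x6 = True, x8 = True works.
Every clause has at least one true literal under this assignment.
Check each clause:
  1. (x9 ∨ ¬x7) — ¬x7 is true.
  2. (x6 ∨ x2) — x2 is true.
  3. (¬x1 ∨ ¬x5) — ¬x1 is true.
  4. (¬x9 ∨ ¬x4) — ¬x9 is true.
  5. (¬x7 ∨ ¬x3 ∨ ¬x6) — ¬x7 is true.
  6. (x9 ∨ x4) — x4 is true.
  7. (x1 ∨ x4 ∨ x7) — x4 is true.
  8. (x3 ∨ ¬x9) — ¬x9 is true.
  9. (¬x6 ∨ x8) — x8 is true.
  10. (¬x3 ∨ x4) — x4 is true.
  11. (¬x8 ∨ x5) — x5 is true.
  12. (¬x7 ∨ ¬x4) — ¬x7 is true.
  13. (¬x2 ∨ x4) — x4 is true.
  14. (x4 ∨ ¬x1) — x4 is true.
  15. (¬x2 ∨ ¬x4 ∨ x5) — x5 is true.
  16. (x2 ∨ ¬x8 ∨ x5) — x2 is true.
  17. (x5 ∨ ¬x6) — x5 is true.
  18. (x5 ∨ x2) — x2 is true.
  19. (¬x3 ∨ x9) — ¬x3 is true.

x1=F, x2=T, x3=F, x4=T, x5=T, x6=T, x7=F, x8=T, x9=F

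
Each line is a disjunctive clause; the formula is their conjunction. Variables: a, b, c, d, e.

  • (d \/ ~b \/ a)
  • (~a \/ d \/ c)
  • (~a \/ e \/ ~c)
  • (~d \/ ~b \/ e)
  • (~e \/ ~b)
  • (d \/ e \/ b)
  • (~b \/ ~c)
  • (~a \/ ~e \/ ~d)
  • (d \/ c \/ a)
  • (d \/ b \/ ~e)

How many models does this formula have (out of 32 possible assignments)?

The models are:
  a=F b=F c=F d=T e=F
  a=F b=F c=F d=T e=T
  a=F b=F c=T d=T e=F
  a=F b=F c=T d=T e=T
  a=T b=F c=F d=T e=F
That's 5 in total.

5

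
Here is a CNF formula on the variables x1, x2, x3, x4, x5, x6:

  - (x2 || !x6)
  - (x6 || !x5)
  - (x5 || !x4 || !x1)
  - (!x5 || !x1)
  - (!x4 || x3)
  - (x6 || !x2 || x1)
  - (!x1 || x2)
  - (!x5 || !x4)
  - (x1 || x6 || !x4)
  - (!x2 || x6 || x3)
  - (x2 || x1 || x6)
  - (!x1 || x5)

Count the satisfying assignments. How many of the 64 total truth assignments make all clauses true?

5

The models are:
  x1=F x2=T x3=F x4=F x5=F x6=T
  x1=F x2=T x3=F x4=F x5=T x6=T
  x1=F x2=T x3=T x4=F x5=F x6=T
  x1=F x2=T x3=T x4=F x5=T x6=T
  x1=F x2=T x3=T x4=T x5=F x6=T
Count: 5.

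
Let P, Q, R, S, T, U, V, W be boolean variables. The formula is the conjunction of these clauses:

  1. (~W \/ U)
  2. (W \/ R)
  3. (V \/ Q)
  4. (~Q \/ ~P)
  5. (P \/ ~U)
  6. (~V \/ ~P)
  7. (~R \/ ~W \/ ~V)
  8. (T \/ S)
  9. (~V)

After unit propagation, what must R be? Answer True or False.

Unit clause (~V) sets V = False.
From (V \/ Q) and V = False: Q = True.
(~Q \/ ~P): since Q = True, the clause reduces to (~P). P = False.
In (P \/ ~U), P is now false; ~U must hold, so U = False.
From (~W \/ U) and U = False: W = False.
From (R \/ W) and W = False: R = True.

True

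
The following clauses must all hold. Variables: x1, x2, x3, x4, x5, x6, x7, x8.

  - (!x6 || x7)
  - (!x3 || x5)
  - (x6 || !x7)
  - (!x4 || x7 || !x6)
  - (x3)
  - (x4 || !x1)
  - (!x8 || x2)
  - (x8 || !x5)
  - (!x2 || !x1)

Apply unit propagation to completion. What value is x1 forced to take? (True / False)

False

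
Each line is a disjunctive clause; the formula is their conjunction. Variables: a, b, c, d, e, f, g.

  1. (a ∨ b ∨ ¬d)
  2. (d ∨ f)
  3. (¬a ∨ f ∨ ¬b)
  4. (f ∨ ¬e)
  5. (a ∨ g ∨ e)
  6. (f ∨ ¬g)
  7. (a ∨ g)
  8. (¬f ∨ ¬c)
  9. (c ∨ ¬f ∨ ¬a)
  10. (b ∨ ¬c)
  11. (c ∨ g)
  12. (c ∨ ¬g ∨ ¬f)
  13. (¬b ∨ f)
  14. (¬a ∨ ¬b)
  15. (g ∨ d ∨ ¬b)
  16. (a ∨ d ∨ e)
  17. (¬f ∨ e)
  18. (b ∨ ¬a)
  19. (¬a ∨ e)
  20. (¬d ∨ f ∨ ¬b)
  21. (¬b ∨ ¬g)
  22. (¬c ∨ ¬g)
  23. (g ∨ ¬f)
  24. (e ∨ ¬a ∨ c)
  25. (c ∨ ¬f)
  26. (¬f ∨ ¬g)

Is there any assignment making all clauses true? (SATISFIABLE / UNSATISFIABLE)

f = True:
  propagation gives c=False; an empty clause results — contradiction.
f = False:
  propagation gives d=True, e=False, g=False, a=True; an empty clause results — contradiction.
Every branch closes, so no satisfying assignment exists.

UNSATISFIABLE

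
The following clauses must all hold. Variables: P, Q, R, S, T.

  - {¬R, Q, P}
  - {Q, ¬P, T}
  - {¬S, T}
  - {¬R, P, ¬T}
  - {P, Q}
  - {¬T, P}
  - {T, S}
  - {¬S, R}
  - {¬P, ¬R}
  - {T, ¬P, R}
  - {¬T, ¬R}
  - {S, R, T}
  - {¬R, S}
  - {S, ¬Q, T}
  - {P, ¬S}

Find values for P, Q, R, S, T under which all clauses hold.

Branch on P: take P = True.
  then R is forced to False.
  then S is forced to False.
  then T is forced to True.
Q is now unconstrained; take Q = True.
Check each clause:
  1. {¬R, P, Q} — P is true.
  2. {¬P, T, Q} — Q is true.
  3. {T, ¬S} — ¬S is true.
  4. {P, ¬R, ¬T} — P is true.
  5. {Q, P} — P is true.
  6. {¬T, P} — P is true.
  7. {S, T} — T is true.
  8. {¬S, R} — ¬S is true.
  9. {¬R, ¬P} — ¬R is true.
  10. {T, R, ¬P} — T is true.
  11. {¬T, ¬R} — ¬R is true.
  12. {T, R, S} — T is true.
  13. {S, ¬R} — ¬R is true.
  14. {S, ¬Q, T} — T is true.
  15. {¬S, P} — P is true.

P = T, Q = T, R = F, S = F, T = T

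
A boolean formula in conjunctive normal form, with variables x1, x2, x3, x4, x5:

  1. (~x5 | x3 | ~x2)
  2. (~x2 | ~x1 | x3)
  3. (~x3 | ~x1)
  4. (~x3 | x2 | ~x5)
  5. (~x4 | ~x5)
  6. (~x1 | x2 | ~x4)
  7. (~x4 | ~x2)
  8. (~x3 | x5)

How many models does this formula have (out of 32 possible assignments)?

The models are:
  x1=F x2=F x3=F x4=F x5=F
  x1=F x2=F x3=F x4=F x5=T
  x1=F x2=F x3=F x4=T x5=F
  x1=F x2=T x3=F x4=F x5=F
  x1=F x2=T x3=T x4=F x5=T
  x1=T x2=F x3=F x4=F x5=F
  x1=T x2=F x3=F x4=F x5=T
That's 7 in total.

7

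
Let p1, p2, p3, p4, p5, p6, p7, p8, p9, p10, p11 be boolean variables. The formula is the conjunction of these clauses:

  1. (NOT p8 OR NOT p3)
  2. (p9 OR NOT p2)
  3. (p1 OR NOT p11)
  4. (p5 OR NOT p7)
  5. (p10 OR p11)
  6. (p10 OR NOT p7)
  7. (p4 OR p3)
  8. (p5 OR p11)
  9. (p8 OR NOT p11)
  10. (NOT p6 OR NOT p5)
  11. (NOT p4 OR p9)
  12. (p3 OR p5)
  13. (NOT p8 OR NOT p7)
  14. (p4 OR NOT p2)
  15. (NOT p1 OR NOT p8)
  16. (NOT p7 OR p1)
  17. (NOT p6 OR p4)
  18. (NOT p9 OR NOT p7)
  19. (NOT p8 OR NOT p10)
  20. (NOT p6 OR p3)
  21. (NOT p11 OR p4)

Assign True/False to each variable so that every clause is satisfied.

Pure literal: p6 appears only negated; assign p6 = False.
p7 occurs only negated in the remaining clauses — set p7 = False.
Set p1 = False and propagate.
  then p11 is forced to False.
  then p10 is forced to True.
  then p5 is forced to True.
  then p8 is forced to False.
Try p2 = True.
  then p9 is forced to True.
  then p4 is forced to True.
p3 is now unconstrained; take p3 = False.

p1=False, p2=True, p3=False, p4=True, p5=True, p6=False, p7=False, p8=False, p9=True, p10=True, p11=False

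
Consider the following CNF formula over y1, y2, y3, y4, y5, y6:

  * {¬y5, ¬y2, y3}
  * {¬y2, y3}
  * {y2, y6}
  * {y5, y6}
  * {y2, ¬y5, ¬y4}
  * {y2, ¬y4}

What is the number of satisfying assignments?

20

Split on y2, then y5.
  y2=T, y5=T: forces y3=T; y1, y4, y6 free → 2^3 = 8.
  y2=T, y5=F: remaining (y1,y3,y4,y6) ∈ {(F,T,F,T); (F,T,T,T); (T,T,F,T); (T,T,T,T)} — 4.
  y2=F, y5=T: remaining (y1,y3,y4,y6) ∈ {(F,F,F,T); (F,T,F,T); (T,F,F,T); (T,T,F,T)} — 4.
  y2=F, y5=F: remaining (y1,y3,y4,y6) ∈ {(F,F,F,T); (F,T,F,T); (T,F,F,T); (T,T,F,T)} — 4.
Total: 8 + 4 + 4 + 4 = 20.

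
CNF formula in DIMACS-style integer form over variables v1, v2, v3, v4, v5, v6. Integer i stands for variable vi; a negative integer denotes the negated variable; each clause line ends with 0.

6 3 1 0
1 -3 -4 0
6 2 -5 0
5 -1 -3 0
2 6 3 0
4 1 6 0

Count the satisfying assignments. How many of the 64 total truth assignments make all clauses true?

Case analysis on v1 and v3:
  v1=T, v3=T: v4 free; 3 ways for (v2,v5,v6) × 2^1 = 6.
  v1=T, v3=F: v4, v5 free; 3 ways for (v2,v6) × 2^2 = 12.
  v1=F, v3=T: remaining (v2,v4,v5,v6) ∈ {(F,F,F,T); (F,F,T,T); (T,F,F,T); (T,F,T,T)} — 4.
  v1=F, v3=F: forces v6=T; v2, v4, v5 free → 2^3 = 8.
Total: 6 + 12 + 4 + 8 = 30.

30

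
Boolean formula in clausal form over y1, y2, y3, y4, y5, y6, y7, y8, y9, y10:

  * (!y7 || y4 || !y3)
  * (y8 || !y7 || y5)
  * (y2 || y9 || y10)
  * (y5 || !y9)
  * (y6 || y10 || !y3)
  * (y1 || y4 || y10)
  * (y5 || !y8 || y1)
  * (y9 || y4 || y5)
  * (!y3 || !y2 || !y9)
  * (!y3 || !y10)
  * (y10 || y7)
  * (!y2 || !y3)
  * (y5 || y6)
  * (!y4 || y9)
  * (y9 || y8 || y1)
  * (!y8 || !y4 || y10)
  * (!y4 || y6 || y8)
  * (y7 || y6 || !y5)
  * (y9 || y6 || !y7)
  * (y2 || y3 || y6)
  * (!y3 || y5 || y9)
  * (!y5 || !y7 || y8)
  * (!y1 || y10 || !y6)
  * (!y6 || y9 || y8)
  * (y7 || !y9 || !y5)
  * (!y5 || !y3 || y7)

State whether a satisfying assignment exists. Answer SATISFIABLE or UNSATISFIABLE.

Branch on y1: take y1 = False.
Try y2 = False.
For the remaining variables, y3 = False, y4 = True, y5 = True, y6 = True, y7 = True, y8 = True, y9 = True, y10 = True works.
Every clause has at least one true literal under this assignment.
So y1=0, y2=0, y3=0, y4=1, y5=1, y6=1, y7=1, y8=1, y9=1, y10=1 is a satisfying assignment.

SATISFIABLE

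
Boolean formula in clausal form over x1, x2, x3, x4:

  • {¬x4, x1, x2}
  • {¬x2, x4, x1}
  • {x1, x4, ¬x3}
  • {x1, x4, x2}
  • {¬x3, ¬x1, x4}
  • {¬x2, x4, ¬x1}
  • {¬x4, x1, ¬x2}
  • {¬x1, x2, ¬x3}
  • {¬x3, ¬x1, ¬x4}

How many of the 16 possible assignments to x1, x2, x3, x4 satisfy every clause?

3

The models are:
  x1=1 x2=0 x3=0 x4=0
  x1=1 x2=0 x3=0 x4=1
  x1=1 x2=1 x3=0 x4=1
That's 3 in total.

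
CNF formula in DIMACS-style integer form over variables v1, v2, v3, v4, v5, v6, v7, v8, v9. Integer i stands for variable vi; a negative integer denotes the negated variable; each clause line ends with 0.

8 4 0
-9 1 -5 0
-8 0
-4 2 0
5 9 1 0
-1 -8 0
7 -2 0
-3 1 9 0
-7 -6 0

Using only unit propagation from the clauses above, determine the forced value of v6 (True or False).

False

(~v8) stands alone — v8 = False.
(v4 \/ v8) with v8 = False leaves only v4, so v4 = True.
(v2 \/ ~v4): since v4 = True, the clause reduces to (v2). v2 = True.
(v7 \/ ~v2) with v2 = True leaves only v7, so v7 = True.
(~v6 \/ ~v7) with v7 = True leaves only ~v6, so v6 = False.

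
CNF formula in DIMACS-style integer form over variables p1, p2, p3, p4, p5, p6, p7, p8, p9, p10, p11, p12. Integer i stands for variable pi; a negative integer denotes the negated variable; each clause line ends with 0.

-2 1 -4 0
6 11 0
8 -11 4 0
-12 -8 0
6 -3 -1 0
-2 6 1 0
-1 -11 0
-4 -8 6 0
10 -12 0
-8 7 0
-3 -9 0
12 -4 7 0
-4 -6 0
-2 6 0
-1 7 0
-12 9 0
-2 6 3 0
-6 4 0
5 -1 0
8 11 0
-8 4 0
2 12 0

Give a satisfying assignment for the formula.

p1=F  p2=F  p3=F  p4=T  p5=T  p6=F  p7=T  p8=F  p9=T  p10=T  p11=T  p12=T

Check each clause:
  1. (~p4 | ~p2 | p1) — ~p2 is true.
  2. (p11 | p6) — p11 is true.
  3. (p8 | p4 | ~p11) — p4 is true.
  4. (~p8 | ~p12) — ~p8 is true.
  5. (~p1 | ~p3 | p6) — ~p3 is true.
  6. (~p2 | p1 | p6) — ~p2 is true.
  7. (~p1 | ~p11) — ~p1 is true.
  8. (p6 | ~p4 | ~p8) — ~p8 is true.
  9. (~p12 | p10) — p10 is true.
  10. (~p8 | p7) — ~p8 is true.
  11. (~p9 | ~p3) — ~p3 is true.
  12. (~p4 | p7 | p12) — p12 is true.
  13. (~p4 | ~p6) — ~p6 is true.
  14. (p6 | ~p2) — ~p2 is true.
  15. (p7 | ~p1) — ~p1 is true.
  16. (p9 | ~p12) — p9 is true.
  17. (p3 | p6 | ~p2) — ~p2 is true.
  18. (p4 | ~p6) — ~p6 is true.
  19. (p5 | ~p1) — p5 is true.
  20. (p8 | p11) — p11 is true.
  21. (p4 | ~p8) — ~p8 is true.
  22. (p2 | p12) — p12 is true.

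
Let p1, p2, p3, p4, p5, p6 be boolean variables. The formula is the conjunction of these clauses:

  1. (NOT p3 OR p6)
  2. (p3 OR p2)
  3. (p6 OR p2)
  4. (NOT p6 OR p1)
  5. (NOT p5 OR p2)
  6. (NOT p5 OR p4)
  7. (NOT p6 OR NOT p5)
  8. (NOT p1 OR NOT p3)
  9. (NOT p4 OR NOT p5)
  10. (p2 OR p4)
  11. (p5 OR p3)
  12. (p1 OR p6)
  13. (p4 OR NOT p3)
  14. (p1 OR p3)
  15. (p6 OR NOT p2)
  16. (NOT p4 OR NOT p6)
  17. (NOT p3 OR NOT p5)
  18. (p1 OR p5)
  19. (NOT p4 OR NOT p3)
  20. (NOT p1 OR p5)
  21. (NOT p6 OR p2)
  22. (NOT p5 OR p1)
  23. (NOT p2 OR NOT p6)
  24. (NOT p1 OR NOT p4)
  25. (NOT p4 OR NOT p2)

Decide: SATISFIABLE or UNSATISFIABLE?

UNSATISFIABLE

p5 = True:
  propagation gives p2=True, p4=True; an empty clause results — contradiction.
p5 = False:
  propagation gives p3=True, p6=True, p1=True; an empty clause results — contradiction.
Every branch closes, so no satisfying assignment exists.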